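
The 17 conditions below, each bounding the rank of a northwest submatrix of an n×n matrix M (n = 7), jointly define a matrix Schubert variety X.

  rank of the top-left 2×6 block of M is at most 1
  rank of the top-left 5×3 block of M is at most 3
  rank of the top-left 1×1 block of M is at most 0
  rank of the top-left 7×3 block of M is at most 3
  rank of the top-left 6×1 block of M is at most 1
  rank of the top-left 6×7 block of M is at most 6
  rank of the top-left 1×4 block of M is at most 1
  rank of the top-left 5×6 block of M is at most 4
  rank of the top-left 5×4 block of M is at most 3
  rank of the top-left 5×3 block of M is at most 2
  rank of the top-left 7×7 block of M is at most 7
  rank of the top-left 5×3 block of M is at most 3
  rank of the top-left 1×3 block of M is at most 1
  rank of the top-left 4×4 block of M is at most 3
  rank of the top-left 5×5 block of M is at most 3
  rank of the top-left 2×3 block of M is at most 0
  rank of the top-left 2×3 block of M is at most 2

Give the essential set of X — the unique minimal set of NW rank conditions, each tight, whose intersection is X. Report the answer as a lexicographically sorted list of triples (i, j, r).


Computing R[i][j] = min implied NW-rank bound (n=7, 17 conditions):

  row 1: 0, 0, 0, 1, 1, 1, 1
  row 2: 0, 0, 0, 1, 1, 1, 2
  row 3: 1, 1, 1, 2, 2, 2, 3
  row 4: 1, 2, 2, 3, 3, 3, 4
  row 5: 1, 2, 2, 3, 3, 4, 5
  row 6: 1, 2, 3, 4, 4, 5, 6
  row 7: 1, 2, 3, 4, 5, 6, 7

the unique w with this rank table is (4, 7, 1, 2, 6, 3, 5).

Rothe diagram D(w) (10 cells), 4 SE-corners (essential conditions):

[(2, 3, 0), (2, 6, 1), (5, 3, 2), (5, 5, 3)]


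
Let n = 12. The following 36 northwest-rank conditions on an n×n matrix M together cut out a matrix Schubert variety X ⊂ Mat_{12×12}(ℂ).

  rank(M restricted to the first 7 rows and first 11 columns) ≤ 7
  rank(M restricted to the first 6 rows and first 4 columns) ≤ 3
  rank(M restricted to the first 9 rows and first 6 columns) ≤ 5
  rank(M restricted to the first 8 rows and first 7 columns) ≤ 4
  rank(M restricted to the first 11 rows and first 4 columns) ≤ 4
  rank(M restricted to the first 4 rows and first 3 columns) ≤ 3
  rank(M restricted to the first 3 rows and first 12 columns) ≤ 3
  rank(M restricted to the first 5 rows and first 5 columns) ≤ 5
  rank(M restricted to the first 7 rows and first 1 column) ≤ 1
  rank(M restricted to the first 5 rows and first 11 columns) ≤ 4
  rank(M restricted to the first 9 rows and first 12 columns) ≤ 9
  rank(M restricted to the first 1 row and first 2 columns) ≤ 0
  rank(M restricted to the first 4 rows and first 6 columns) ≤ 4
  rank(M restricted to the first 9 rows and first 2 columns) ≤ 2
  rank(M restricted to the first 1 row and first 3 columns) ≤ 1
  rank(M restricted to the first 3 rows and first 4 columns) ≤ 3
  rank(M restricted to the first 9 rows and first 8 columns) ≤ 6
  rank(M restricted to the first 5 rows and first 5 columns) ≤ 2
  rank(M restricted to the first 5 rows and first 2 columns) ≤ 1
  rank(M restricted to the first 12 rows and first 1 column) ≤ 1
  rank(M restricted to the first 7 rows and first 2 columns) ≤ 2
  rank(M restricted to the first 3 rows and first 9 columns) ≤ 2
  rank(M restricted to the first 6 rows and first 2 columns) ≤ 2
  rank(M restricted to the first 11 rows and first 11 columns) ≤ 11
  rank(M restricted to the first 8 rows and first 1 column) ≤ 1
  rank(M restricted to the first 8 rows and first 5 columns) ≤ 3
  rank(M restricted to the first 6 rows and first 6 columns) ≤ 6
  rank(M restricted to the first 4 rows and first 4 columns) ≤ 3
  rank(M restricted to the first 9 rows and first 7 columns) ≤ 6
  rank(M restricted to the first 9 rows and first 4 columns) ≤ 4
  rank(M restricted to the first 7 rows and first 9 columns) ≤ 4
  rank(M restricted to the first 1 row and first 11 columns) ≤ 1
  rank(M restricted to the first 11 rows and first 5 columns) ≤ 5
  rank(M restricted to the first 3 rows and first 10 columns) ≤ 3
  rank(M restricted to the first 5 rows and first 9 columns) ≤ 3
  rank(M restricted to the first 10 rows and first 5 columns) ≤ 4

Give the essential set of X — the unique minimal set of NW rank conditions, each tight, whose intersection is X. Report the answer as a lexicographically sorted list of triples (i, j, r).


The tightest implied rank at each (i,j), from the 36 conditions:

  i=1: 0 | 0 | 1 | 1 | 1 | 1 | 1 | 1 | 1 | 1 | 1 | 1
  i=2: 1 | 1 | 2 | 2 | 2 | 2 | 2 | 2 | 2 | 2 | 2 | 2
  i=3: 1 | 1 | 2 | 2 | 2 | 2 | 2 | 2 | 2 | 3 | 3 | 3
  i=4: 1 | 1 | 2 | 2 | 2 | 3 | 3 | 3 | 3 | 4 | 4 | 4
  i=5: 1 | 1 | 2 | 2 | 2 | 3 | 3 | 3 | 3 | 4 | 4 | 5
  i=6: 1 | 2 | 3 | 3 | 3 | 4 | 4 | 4 | 4 | 5 | 5 | 6
  i=7: 1 | 2 | 3 | 3 | 3 | 4 | 4 | 4 | 4 | 5 | 6 | 7
  i=8: 1 | 2 | 3 | 3 | 3 | 4 | 4 | 5 | 5 | 6 | 7 | 8
  i=9: 1 | 2 | 3 | 4 | 4 | 5 | 5 | 6 | 6 | 7 | 8 | 9
  i=10: 1 | 2 | 3 | 4 | 4 | 5 | 6 | 7 | 7 | 8 | 9 | 10
  i=11: 1 | 2 | 3 | 4 | 5 | 6 | 7 | 8 | 8 | 9 | 10 | 11
  i=12: 1 | 2 | 3 | 4 | 5 | 6 | 7 | 8 | 9 | 10 | 11 | 12

the unique w with this rank table is (3, 1, 10, 6, 12, 2, 11, 8, 4, 7, 5, 9).

Rothe diagram D(w) (28 cells), 10 SE-corners (essential conditions):

[(1, 2, 0), (3, 9, 2), (5, 2, 1), (5, 5, 2), (5, 9, 3), (5, 11, 4), (7, 9, 4), (8, 5, 3), (8, 7, 4), (10, 5, 4)]


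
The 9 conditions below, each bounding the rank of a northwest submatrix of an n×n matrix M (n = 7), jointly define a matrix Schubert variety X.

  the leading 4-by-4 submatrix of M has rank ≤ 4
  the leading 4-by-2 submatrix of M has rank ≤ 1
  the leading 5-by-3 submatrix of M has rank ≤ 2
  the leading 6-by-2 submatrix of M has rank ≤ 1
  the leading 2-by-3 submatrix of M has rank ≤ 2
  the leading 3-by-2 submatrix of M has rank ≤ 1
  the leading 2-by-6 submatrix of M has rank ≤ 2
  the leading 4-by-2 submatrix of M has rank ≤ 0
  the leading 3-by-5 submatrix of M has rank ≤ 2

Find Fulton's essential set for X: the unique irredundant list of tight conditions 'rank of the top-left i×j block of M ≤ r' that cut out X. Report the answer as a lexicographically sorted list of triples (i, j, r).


Recovering R(i,j) via the rank-extension bound from the 9 conditions:

  0 0 1 1 1 1 1
  0 0 1 2 2 2 2
  0 0 1 2 2 3 3
  0 0 1 2 3 4 4
  1 1 2 3 4 5 5
  1 1 2 3 4 5 6
  1 2 3 4 5 6 7

hence w(1..7) = (3, 4, 6, 5, 1, 7, 2).

Fulton essential set (3 of the 10 Rothe cells):

[(3, 5, 2), (4, 2, 0), (6, 2, 1)]


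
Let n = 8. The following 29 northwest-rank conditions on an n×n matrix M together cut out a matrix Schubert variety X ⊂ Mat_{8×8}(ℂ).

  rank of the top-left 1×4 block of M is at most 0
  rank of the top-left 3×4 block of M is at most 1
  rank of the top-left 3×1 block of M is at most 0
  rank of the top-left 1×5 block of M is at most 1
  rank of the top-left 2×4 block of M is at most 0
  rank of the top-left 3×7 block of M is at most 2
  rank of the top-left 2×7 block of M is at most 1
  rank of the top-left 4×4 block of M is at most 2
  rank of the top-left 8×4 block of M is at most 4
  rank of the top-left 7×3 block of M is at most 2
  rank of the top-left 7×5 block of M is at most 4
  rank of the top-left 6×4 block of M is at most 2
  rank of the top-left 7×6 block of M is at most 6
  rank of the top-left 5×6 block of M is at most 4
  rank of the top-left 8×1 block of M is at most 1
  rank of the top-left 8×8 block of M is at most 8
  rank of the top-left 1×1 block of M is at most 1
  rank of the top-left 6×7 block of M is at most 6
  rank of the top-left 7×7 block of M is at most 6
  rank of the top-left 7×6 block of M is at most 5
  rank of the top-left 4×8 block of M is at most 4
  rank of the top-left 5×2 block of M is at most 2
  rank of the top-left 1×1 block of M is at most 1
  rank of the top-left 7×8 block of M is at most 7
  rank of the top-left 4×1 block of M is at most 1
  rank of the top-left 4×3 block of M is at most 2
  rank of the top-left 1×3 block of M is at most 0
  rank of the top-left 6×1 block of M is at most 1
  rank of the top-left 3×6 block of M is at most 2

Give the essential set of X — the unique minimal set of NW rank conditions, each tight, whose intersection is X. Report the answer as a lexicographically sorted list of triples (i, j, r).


The tightest implied rank at each (i,j), from the 29 conditions:

  0 | 0 | 0 | 0 | 1 | 1 | 1 | 1
  0 | 0 | 0 | 0 | 1 | 1 | 1 | 2
  0 | 1 | 1 | 1 | 2 | 2 | 2 | 3
  1 | 2 | 2 | 2 | 3 | 3 | 3 | 4
  1 | 2 | 2 | 2 | 3 | 4 | 4 | 5
  1 | 2 | 2 | 2 | 3 | 4 | 5 | 6
  1 | 2 | 2 | 3 | 4 | 5 | 6 | 7
  1 | 2 | 3 | 4 | 5 | 6 | 7 | 8

giving w = (5, 8, 2, 1, 6, 7, 4, 3) via Δ²R.

D(w) has 16 cells with 5 SE-corners; essential set:

[(2, 4, 0), (2, 7, 1), (3, 1, 0), (6, 4, 2), (7, 3, 2)]


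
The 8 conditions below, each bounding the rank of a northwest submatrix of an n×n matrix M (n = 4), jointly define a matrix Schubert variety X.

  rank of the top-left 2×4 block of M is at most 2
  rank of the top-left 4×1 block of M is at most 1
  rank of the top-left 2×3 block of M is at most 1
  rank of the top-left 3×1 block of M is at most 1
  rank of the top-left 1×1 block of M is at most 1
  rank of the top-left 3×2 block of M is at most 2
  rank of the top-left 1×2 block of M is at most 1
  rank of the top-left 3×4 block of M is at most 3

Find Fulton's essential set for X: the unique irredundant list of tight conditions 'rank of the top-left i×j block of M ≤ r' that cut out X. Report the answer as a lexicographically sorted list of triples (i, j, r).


Reconstructing r_w from the 8 given conditions:

  i=1: 1, 1, 1, 1
  i=2: 1, 1, 1, 2
  i=3: 1, 2, 2, 3
  i=4: 1, 2, 3, 4

reading off 1-entries of Δ²R: w = (1, 4, 2, 3).

|D(w)|=2, |Ess(w)|=1:

[(2, 3, 1)]


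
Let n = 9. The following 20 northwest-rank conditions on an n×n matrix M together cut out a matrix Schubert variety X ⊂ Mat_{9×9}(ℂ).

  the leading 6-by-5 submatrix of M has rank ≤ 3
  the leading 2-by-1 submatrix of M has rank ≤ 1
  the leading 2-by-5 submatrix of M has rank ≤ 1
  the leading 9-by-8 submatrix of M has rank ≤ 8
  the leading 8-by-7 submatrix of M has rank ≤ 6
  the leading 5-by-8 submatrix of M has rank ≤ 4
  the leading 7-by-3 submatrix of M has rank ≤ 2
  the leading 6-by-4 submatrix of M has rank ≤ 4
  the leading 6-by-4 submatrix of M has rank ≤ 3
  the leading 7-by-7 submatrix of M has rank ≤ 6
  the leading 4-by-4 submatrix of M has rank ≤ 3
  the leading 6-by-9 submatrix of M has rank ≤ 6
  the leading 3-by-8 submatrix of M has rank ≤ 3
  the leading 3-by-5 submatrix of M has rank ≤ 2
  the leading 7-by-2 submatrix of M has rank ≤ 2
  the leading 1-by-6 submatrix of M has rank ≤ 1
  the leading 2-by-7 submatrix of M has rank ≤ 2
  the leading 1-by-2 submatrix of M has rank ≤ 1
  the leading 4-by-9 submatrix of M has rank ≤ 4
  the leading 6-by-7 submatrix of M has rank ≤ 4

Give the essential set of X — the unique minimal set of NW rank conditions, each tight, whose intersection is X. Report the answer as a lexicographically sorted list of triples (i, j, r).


Propagating the 20 rank bounds to every northwest block:

  R[1]: 1 1 1 1 1 1 1 1 1
  R[2]: 1 1 1 1 1 2 2 2 2
  R[3]: 1 2 2 2 2 3 3 3 3
  R[4]: 1 2 2 3 3 4 4 4 4
  R[5]: 1 2 2 3 3 4 4 4 5
  R[6]: 1 2 2 3 3 4 4 5 6
  R[7]: 1 2 2 3 4 5 5 6 7
  R[8]: 1 2 3 4 5 6 6 7 8
  R[9]: 1 2 3 4 5 6 7 8 9

reading off 1-entries of Δ²R: w = (1, 6, 2, 4, 9, 8, 5, 3, 7).

D(w) has 13 cells with 5 SE-corners; essential set:

[(2, 5, 1), (5, 8, 4), (6, 5, 3), (6, 7, 4), (7, 3, 2)]


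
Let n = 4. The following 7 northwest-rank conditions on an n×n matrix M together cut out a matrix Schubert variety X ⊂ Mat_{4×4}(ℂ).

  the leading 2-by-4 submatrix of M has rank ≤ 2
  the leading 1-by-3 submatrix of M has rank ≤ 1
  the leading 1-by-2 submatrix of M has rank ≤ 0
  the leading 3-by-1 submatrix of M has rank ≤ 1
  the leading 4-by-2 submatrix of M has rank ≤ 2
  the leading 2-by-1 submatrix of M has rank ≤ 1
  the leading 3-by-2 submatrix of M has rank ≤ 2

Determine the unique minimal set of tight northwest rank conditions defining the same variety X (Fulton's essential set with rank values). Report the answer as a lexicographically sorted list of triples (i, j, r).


Rank table r_w(4×4) implied by the 7 constraints:

  i=1: 0, 0, 1, 1
  i=2: 1, 1, 2, 2
  i=3: 1, 2, 3, 3
  i=4: 1, 2, 3, 4

giving w = (3, 1, 2, 4) via Δ²R.

ℓ(w)=2; the 1 essential cell (i,j,r):

[(1, 2, 0)]


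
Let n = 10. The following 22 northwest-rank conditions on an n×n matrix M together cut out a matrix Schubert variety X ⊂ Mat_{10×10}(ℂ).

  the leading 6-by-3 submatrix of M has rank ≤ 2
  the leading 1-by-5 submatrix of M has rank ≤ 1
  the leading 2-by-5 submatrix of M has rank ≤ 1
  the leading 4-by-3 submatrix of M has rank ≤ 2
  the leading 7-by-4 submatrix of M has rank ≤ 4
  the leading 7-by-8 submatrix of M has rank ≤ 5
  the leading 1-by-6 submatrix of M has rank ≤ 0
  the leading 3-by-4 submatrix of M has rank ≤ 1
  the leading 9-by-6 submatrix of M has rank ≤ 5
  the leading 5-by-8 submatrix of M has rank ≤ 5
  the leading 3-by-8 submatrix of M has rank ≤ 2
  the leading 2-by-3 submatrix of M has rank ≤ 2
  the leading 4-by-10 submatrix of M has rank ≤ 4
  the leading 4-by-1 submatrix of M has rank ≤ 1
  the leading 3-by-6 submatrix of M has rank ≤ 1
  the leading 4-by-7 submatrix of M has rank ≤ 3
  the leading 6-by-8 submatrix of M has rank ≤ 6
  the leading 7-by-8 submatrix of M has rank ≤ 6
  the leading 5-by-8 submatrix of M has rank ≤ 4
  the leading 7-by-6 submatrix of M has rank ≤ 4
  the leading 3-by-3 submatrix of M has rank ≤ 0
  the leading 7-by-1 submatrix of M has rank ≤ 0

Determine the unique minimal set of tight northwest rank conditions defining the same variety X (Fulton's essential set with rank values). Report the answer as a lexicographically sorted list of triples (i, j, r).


Rank table r_w(10×10) implied by the 22 constraints:

  row 1: 0 0 0 0 0 0 1 1 1 1
  row 2: 0 0 0 1 1 1 2 2 2 2
  row 3: 0 0 0 1 1 1 2 2 3 3
  row 4: 0 1 1 2 2 2 3 3 4 4
  row 5: 0 1 2 3 3 3 4 4 5 5
  row 6: 0 1 2 3 4 4 5 5 6 6
  row 7: 0 1 2 3 4 4 5 5 6 7
  row 8: 1 2 3 4 5 5 6 6 7 8
  row 9: 1 2 3 4 5 5 6 7 8 9
  row 10: 1 2 3 4 5 6 7 8 9 10

second differences of R give the permutation w = (7, 4, 9, 2, 3, 5, 10, 1, 8, 6).

|D(w)|=22, |Ess(w)|=8:

[(1, 6, 0), (3, 3, 0), (3, 6, 1), (3, 8, 2), (7, 1, 0), (7, 6, 4), (7, 8, 5), (9, 6, 5)]


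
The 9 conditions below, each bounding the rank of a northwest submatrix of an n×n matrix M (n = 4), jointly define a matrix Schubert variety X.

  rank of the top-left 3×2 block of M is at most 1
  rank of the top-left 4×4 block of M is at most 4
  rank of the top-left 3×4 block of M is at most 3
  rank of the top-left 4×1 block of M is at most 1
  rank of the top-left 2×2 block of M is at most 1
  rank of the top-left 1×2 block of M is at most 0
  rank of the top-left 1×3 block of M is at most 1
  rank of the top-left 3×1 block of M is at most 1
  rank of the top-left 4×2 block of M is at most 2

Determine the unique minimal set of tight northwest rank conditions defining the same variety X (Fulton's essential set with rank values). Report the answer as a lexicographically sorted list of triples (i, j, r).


Reconstructing r_w from the 9 given conditions:

  row 1: 0, 0, 1, 1
  row 2: 1, 1, 2, 2
  row 3: 1, 1, 2, 3
  row 4: 1, 2, 3, 4

second differences of R give the permutation w = (3, 1, 4, 2).

Rothe diagram D(w) (3 cells), 2 SE-corners (essential conditions):

[(1, 2, 0), (3, 2, 1)]


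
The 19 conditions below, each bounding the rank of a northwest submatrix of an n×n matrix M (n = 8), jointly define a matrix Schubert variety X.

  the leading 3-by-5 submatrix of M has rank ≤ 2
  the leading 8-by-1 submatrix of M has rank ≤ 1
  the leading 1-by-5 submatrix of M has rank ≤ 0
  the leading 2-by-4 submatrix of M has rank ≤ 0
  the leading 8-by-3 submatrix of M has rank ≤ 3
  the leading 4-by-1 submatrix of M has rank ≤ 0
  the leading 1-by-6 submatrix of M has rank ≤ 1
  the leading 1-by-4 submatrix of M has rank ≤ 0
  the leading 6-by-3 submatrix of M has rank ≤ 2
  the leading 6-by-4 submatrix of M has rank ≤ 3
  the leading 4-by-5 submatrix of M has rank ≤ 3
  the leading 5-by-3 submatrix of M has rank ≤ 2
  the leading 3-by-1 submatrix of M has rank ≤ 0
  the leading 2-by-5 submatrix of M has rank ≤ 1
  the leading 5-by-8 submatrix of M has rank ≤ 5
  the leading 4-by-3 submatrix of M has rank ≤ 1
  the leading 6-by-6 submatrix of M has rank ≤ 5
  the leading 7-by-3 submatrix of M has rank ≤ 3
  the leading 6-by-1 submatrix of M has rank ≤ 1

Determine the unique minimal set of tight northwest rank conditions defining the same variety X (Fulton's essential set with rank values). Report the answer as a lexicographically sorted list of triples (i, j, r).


Computing R[i][j] = min implied NW-rank bound (n=8, 19 conditions):

  i=1: 0 | 0 | 0 | 0 | 0 | 1 | 1 | 1
  i=2: 0 | 0 | 0 | 0 | 1 | 2 | 2 | 2
  i=3: 0 | 1 | 1 | 1 | 2 | 3 | 3 | 3
  i=4: 0 | 1 | 1 | 2 | 3 | 4 | 4 | 4
  i=5: 1 | 2 | 2 | 3 | 4 | 5 | 5 | 5
  i=6: 1 | 2 | 2 | 3 | 4 | 5 | 6 | 6
  i=7: 1 | 2 | 3 | 4 | 5 | 6 | 7 | 7
  i=8: 1 | 2 | 3 | 4 | 5 | 6 | 7 | 8

so w = (6, 5, 2, 4, 1, 7, 3, 8).

Fulton essential set (5 of the 13 Rothe cells):

[(1, 5, 0), (2, 4, 0), (4, 1, 0), (4, 3, 1), (6, 3, 2)]


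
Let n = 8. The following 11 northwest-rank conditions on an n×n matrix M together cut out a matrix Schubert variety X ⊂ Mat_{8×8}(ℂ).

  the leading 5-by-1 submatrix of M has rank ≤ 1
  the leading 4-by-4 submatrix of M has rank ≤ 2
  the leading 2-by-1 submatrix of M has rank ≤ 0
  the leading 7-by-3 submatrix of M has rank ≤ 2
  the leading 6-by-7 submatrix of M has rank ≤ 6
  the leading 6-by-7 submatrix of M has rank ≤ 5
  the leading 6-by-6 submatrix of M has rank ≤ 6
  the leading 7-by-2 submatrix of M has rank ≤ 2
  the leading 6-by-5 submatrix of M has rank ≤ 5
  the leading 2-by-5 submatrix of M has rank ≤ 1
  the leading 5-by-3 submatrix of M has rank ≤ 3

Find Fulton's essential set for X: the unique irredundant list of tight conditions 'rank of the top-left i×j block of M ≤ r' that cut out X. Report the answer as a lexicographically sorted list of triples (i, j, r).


Computing R[i][j] = min implied NW-rank bound (n=8, 11 conditions):

  R[1]: 0  1  1  1  1  1  1  1
  R[2]: 0  1  1  1  1  2  2  2
  R[3]: 1  2  2  2  2  3  3  3
  R[4]: 1  2  2  2  3  4  4  4
  R[5]: 1  2  2  3  4  5  5  5
  R[6]: 1  2  2  3  4  5  5  6
  R[7]: 1  2  2  3  4  5  6  7
  R[8]: 1  2  3  4  5  6  7  8

hence w(1..8) = (2, 6, 1, 5, 4, 8, 7, 3).

ℓ(w)=11; the 5 essential cells (i,j,r):

[(2, 1, 0), (2, 5, 1), (4, 4, 2), (6, 7, 5), (7, 3, 2)]


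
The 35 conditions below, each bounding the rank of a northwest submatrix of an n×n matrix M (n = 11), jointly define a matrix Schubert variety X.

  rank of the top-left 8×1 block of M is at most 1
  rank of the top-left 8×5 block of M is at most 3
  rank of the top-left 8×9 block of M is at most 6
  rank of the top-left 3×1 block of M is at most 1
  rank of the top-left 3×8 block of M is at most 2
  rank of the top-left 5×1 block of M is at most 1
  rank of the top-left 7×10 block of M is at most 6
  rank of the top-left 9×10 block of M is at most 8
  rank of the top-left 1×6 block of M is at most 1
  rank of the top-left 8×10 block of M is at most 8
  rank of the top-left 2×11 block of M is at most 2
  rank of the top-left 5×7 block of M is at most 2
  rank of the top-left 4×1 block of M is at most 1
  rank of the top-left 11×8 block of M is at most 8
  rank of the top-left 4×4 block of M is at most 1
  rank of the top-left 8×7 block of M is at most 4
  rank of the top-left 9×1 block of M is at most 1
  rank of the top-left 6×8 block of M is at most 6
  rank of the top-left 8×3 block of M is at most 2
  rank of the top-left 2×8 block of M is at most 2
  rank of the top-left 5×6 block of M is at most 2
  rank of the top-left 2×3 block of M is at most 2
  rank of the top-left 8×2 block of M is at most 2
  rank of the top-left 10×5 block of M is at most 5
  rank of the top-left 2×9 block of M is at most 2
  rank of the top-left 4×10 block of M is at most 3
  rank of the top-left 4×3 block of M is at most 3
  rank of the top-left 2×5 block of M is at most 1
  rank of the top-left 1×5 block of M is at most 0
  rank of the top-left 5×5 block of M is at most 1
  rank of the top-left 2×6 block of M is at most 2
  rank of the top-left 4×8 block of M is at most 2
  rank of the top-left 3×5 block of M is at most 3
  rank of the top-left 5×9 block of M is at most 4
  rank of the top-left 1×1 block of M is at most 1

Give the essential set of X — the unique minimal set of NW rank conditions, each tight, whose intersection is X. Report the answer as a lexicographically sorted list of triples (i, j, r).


The tightest implied rank at each (i,j), from the 35 conditions:

  i=1: 0, 0, 0, 0, 0, 1, 1, 1, 1, 1, 1
  i=2: 1, 1, 1, 1, 1, 2, 2, 2, 2, 2, 2
  i=3: 1, 1, 1, 1, 1, 2, 2, 2, 3, 3, 3
  i=4: 1, 1, 1, 1, 1, 2, 2, 2, 3, 3, 4
  i=5: 1, 1, 1, 1, 1, 2, 2, 3, 4, 4, 5
  i=6: 1, 2, 2, 2, 2, 3, 3, 4, 5, 5, 6
  i=7: 1, 2, 2, 3, 3, 4, 4, 5, 6, 6, 7
  i=8: 1, 2, 2, 3, 3, 4, 4, 5, 6, 7, 8
  i=9: 1, 2, 3, 4, 4, 5, 5, 6, 7, 8, 9
  i=10: 1, 2, 3, 4, 5, 6, 6, 7, 8, 9, 10
  i=11: 1, 2, 3, 4, 5, 6, 7, 8, 9, 10, 11

reading off 1-entries of Δ²R: w = (6, 1, 9, 11, 8, 2, 4, 10, 3, 5, 7).

Rothe diagram D(w) (27 cells), 8 SE-corners (essential conditions):

[(1, 5, 0), (4, 8, 2), (4, 10, 3), (5, 5, 1), (5, 7, 2), (8, 3, 2), (8, 5, 3), (8, 7, 4)]


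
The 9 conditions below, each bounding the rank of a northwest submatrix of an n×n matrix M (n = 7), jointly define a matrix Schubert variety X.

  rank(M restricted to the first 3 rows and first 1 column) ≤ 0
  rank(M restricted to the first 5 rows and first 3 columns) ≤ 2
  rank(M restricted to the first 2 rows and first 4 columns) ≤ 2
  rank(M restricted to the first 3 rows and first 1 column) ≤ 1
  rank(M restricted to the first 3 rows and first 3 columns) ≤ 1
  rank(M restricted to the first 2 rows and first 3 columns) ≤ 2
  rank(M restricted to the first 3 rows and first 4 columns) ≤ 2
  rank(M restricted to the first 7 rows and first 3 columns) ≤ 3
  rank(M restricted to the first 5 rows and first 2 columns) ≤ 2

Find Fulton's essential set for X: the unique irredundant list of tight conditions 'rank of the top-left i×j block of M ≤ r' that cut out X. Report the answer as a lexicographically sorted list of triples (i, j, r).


Recovering R(i,j) via the rank-extension bound from the 9 conditions:

  0  1  1  1  1  1  1
  0  1  1  2  2  2  2
  0  1  1  2  3  3  3
  1  2  2  3  4  4  4
  1  2  2  3  4  5  5
  1  2  3  4  5  6  6
  1  2  3  4  5  6  7

reading off 1-entries of Δ²R: w = (2, 4, 5, 1, 6, 3, 7).

D(w) has 6 cells with 3 SE-corners; essential set:

[(3, 1, 0), (3, 3, 1), (5, 3, 2)]


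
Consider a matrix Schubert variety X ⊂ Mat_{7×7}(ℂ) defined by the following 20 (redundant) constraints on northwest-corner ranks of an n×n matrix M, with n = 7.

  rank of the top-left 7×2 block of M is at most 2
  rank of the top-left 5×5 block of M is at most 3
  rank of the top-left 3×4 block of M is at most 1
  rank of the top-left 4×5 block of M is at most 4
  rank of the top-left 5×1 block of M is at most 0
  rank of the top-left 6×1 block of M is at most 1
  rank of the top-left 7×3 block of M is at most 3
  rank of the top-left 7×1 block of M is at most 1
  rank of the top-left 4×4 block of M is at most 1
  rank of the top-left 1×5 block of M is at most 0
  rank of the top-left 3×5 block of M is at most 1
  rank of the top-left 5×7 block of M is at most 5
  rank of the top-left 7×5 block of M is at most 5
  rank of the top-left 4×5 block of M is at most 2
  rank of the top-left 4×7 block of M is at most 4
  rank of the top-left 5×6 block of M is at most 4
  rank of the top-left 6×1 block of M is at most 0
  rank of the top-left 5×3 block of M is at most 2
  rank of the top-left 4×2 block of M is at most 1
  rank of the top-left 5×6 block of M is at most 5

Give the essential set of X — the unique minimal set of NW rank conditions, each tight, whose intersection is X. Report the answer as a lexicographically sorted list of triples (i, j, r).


Recovering R(i,j) via the rank-extension bound from the 20 conditions:

  R[1]: 0 | 0 | 0 | 0 | 0 | 1 | 1
  R[2]: 0 | 1 | 1 | 1 | 1 | 2 | 2
  R[3]: 0 | 1 | 1 | 1 | 1 | 2 | 3
  R[4]: 0 | 1 | 1 | 1 | 2 | 3 | 4
  R[5]: 0 | 1 | 2 | 2 | 3 | 4 | 5
  R[6]: 0 | 1 | 2 | 3 | 4 | 5 | 6
  R[7]: 1 | 2 | 3 | 4 | 5 | 6 | 7

the unique w with this rank table is (6, 2, 7, 5, 3, 4, 1).

Fulton essential set (4 of the 15 Rothe cells):

[(1, 5, 0), (3, 5, 1), (4, 4, 1), (6, 1, 0)]


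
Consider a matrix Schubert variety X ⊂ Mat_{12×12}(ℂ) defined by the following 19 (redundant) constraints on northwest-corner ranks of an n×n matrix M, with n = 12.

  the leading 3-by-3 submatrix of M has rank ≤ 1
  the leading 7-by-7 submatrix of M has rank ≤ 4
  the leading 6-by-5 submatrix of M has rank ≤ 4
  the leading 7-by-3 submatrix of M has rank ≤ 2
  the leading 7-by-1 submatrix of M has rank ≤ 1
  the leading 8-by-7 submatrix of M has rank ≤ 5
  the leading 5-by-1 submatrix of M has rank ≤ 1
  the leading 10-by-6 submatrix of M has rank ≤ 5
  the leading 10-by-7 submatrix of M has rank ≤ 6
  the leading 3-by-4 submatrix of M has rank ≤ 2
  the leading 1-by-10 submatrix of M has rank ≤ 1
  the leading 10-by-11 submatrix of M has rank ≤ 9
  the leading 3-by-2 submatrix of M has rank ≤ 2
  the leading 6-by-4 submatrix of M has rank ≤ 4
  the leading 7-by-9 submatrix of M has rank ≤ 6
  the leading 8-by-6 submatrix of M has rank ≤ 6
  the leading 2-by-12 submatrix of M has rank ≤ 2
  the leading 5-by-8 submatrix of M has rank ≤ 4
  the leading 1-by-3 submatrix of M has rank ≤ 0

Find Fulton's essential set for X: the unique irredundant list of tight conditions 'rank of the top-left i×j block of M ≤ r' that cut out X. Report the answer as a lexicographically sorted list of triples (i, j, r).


Propagating the 19 rank bounds to every northwest block:

  0 0 0 1 1 1 1 1 1 1 1 1
  1 1 1 2 2 2 2 2 2 2 2 2
  1 1 1 2 3 3 3 3 3 3 3 3
  1 2 2 3 4 4 4 4 4 4 4 4
  1 2 2 3 4 4 4 4 5 5 5 5
  1 2 2 3 4 4 4 5 6 6 6 6
  1 2 2 3 4 4 4 5 6 7 7 7
  1 2 3 4 5 5 5 6 7 8 8 8
  1 2 3 4 5 5 6 7 8 9 9 9
  1 2 3 4 5 5 6 7 8 9 9 10
  1 2 3 4 5 6 7 8 9 10 10 11
  1 2 3 4 5 6 7 8 9 10 11 12

hence w(1..12) = (4, 1, 5, 2, 9, 8, 10, 3, 7, 12, 6, 11).

|D(w)|=18, |Ess(w)|=7:

[(1, 3, 0), (3, 3, 1), (5, 8, 4), (7, 3, 2), (7, 7, 4), (10, 6, 5), (10, 11, 9)]


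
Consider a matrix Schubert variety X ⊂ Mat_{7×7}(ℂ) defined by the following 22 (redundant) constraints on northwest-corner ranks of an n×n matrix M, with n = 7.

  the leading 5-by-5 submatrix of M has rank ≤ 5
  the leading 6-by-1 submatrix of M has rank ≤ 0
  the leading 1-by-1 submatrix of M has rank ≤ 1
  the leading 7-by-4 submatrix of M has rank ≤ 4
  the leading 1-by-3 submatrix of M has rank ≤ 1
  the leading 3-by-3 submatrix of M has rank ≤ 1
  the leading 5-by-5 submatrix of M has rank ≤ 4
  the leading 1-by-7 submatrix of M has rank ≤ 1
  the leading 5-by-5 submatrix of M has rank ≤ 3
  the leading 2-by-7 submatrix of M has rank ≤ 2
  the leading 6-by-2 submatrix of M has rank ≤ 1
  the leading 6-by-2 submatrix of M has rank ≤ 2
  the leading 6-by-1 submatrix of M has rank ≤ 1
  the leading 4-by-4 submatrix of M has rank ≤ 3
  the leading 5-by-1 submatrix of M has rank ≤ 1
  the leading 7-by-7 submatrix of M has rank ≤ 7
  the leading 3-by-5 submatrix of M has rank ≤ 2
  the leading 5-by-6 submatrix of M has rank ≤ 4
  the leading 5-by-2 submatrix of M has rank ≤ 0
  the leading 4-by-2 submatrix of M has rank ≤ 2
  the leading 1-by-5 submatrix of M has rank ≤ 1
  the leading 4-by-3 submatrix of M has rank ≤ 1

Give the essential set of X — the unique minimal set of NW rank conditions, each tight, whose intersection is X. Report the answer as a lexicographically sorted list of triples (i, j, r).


The tightest implied rank at each (i,j), from the 22 conditions:

  0  0  1  1  1  1  1
  0  0  1  2  2  2  2
  0  0  1  2  2  3  3
  0  0  1  2  3  4  4
  0  0  1  2  3  4  5
  0  1  2  3  4  5  6
  1  2  3  4  5  6  7

the unique w with this rank table is (3, 4, 6, 5, 7, 2, 1).

D(w) has 12 cells with 3 SE-corners; essential set:

[(3, 5, 2), (5, 2, 0), (6, 1, 0)]


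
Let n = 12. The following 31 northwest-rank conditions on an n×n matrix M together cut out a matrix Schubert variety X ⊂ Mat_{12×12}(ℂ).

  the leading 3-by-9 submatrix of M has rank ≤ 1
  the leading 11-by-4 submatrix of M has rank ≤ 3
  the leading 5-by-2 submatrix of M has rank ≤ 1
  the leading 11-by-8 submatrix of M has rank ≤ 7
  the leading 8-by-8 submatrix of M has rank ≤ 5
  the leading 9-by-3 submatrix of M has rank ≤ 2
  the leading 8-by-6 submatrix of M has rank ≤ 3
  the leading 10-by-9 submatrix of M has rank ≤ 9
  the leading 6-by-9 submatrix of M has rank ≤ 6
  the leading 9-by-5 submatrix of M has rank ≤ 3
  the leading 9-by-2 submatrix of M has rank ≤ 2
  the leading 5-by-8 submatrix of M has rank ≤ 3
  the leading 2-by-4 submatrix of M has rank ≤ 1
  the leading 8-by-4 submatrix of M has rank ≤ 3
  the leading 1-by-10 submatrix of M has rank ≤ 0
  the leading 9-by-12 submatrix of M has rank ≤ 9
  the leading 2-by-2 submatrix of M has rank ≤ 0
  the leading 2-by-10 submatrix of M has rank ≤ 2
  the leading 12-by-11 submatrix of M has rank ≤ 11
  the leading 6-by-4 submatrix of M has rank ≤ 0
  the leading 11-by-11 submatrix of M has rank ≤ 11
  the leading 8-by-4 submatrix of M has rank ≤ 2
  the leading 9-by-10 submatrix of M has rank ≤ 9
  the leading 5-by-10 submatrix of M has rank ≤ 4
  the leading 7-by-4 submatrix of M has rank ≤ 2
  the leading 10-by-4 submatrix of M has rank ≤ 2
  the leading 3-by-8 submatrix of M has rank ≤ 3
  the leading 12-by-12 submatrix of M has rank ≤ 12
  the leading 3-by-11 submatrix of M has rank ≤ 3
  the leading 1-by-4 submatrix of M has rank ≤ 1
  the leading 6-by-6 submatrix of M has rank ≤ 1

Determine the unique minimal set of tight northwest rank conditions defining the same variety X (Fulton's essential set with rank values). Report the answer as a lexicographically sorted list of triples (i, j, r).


Recovering R(i,j) via the rank-extension bound from the 31 conditions:

  row 1: 0  0  0  0  0  0  0  0  0  0  1  1
  row 2: 0  0  0  0  1  1  1  1  1  1  2  2
  row 3: 0  0  0  0  1  1  1  1  1  2  3  3
  row 4: 0  0  0  0  1  1  2  2  2  3  4  4
  row 5: 0  0  0  0  1  1  2  3  3  4  5  5
  row 6: 0  0  0  0  1  1  2  3  4  5  6  6
  row 7: 1  1  1  1  2  2  3  4  5  6  7  7
  row 8: 1  2  2  2  3  3  4  5  6  7  8  8
  row 9: 1  2  2  2  3  4  5  6  7  8  9  9
  row 10: 1  2  2  2  3  4  5  6  7  8  9  10
  row 11: 1  2  3  3  4  5  6  7  8  9  10  11
  row 12: 1  2  3  4  5  6  7  8  9  10  11  12

second differences of R give the permutation w = (11, 5, 10, 7, 8, 9, 1, 2, 6, 12, 3, 4).

5 SE-corners of the 41-cell Rothe diagram give Ess(w):

[(1, 10, 0), (3, 9, 1), (6, 4, 0), (6, 6, 1), (10, 4, 2)]


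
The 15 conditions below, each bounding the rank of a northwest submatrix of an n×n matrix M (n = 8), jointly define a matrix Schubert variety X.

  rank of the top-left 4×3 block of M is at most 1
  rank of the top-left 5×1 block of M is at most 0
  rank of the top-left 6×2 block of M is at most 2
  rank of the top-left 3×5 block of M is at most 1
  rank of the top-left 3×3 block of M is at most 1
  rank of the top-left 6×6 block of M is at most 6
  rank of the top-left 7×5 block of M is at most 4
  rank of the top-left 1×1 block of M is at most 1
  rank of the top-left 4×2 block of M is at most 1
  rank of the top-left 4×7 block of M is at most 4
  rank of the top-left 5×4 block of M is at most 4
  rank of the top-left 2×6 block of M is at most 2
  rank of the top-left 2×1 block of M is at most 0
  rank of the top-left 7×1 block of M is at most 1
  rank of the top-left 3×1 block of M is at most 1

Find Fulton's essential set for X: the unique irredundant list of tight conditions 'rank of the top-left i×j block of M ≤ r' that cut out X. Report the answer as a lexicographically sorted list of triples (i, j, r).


Propagating the 15 rank bounds to every northwest block:

  i=1: 0 1 1 1 1 1 1 1
  i=2: 0 1 1 1 1 2 2 2
  i=3: 0 1 1 1 1 2 3 3
  i=4: 0 1 1 2 2 3 4 4
  i=5: 0 1 2 3 3 4 5 5
  i=6: 1 2 3 4 4 5 6 6
  i=7: 1 2 3 4 4 5 6 7
  i=8: 1 2 3 4 5 6 7 8

the unique w with this rank table is (2, 6, 7, 4, 3, 1, 8, 5).

D(w) has 13 cells with 4 SE-corners; essential set:

[(3, 5, 1), (4, 3, 1), (5, 1, 0), (7, 5, 4)]


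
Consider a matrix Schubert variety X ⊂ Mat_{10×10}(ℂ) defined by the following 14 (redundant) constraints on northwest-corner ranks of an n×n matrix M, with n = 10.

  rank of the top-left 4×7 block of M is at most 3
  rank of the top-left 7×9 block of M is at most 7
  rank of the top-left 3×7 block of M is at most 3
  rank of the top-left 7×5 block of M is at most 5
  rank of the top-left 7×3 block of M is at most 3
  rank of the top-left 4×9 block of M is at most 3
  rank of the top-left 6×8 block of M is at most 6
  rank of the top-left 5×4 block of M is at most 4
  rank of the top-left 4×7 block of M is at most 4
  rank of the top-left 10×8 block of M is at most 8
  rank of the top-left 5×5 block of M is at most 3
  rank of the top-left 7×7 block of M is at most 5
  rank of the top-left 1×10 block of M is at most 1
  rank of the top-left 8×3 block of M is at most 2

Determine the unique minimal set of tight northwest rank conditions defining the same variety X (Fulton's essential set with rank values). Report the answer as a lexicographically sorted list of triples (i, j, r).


Recovering R(i,j) via the rank-extension bound from the 14 conditions:

  row 1: 1 | 1 | 1 | 1 | 1 | 1 | 1 | 1 | 1 | 1
  row 2: 1 | 2 | 2 | 2 | 2 | 2 | 2 | 2 | 2 | 2
  row 3: 1 | 2 | 2 | 3 | 3 | 3 | 3 | 3 | 3 | 3
  row 4: 1 | 2 | 2 | 3 | 3 | 3 | 3 | 3 | 3 | 4
  row 5: 1 | 2 | 2 | 3 | 3 | 4 | 4 | 4 | 4 | 5
  row 6: 1 | 2 | 2 | 3 | 4 | 5 | 5 | 5 | 5 | 6
  row 7: 1 | 2 | 2 | 3 | 4 | 5 | 5 | 6 | 6 | 7
  row 8: 1 | 2 | 2 | 3 | 4 | 5 | 6 | 7 | 7 | 8
  row 9: 1 | 2 | 3 | 4 | 5 | 6 | 7 | 8 | 8 | 9
  row 10: 1 | 2 | 3 | 4 | 5 | 6 | 7 | 8 | 9 | 10

second differences of R give the permutation w = (1, 2, 4, 10, 6, 5, 8, 7, 3, 9).

Rothe diagram D(w) (13 cells), 4 SE-corners (essential conditions):

[(4, 9, 3), (5, 5, 3), (7, 7, 5), (8, 3, 2)]


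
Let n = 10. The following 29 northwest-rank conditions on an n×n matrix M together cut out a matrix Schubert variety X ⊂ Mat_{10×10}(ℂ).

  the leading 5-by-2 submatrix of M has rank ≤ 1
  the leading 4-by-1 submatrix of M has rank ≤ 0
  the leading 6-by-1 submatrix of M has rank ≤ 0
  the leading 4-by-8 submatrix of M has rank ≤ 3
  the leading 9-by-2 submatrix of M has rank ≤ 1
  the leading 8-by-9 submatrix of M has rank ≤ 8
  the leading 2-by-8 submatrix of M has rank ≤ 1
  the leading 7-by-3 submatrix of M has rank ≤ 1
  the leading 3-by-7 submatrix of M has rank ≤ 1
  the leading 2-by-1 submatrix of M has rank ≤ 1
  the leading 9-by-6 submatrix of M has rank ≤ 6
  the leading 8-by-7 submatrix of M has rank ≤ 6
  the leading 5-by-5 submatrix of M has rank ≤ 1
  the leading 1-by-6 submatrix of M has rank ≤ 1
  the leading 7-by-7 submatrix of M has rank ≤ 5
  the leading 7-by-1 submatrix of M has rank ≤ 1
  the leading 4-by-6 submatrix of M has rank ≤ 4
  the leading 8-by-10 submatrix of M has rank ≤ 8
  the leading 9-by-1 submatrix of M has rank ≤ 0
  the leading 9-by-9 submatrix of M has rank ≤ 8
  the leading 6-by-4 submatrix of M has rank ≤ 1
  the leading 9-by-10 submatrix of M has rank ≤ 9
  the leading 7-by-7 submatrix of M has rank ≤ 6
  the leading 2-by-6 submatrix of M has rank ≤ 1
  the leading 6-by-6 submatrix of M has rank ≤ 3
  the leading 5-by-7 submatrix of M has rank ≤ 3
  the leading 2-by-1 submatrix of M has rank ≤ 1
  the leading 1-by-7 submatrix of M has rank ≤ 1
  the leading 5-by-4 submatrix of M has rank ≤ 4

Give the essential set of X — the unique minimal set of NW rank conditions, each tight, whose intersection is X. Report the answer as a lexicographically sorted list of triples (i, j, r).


Rank table r_w(10×10) implied by the 29 constraints:

  row 1: 0 | 1 | 1 | 1 | 1 | 1 | 1 | 1 | 1 | 1
  row 2: 0 | 1 | 1 | 1 | 1 | 1 | 1 | 1 | 2 | 2
  row 3: 0 | 1 | 1 | 1 | 1 | 1 | 1 | 2 | 3 | 3
  row 4: 0 | 1 | 1 | 1 | 1 | 2 | 2 | 3 | 4 | 4
  row 5: 0 | 1 | 1 | 1 | 1 | 2 | 3 | 4 | 5 | 5
  row 6: 0 | 1 | 1 | 1 | 2 | 3 | 4 | 5 | 6 | 6
  row 7: 0 | 1 | 1 | 2 | 3 | 4 | 5 | 6 | 7 | 7
  row 8: 0 | 1 | 2 | 3 | 4 | 5 | 6 | 7 | 8 | 8
  row 9: 0 | 1 | 2 | 3 | 4 | 5 | 6 | 7 | 8 | 9
  row 10: 1 | 2 | 3 | 4 | 5 | 6 | 7 | 8 | 9 | 10

hence w(1..10) = (2, 9, 8, 6, 7, 5, 4, 3, 10, 1).

6 SE-corners of the 29-cell Rothe diagram give Ess(w):

[(2, 8, 1), (3, 7, 1), (5, 5, 1), (6, 4, 1), (7, 3, 1), (9, 1, 0)]


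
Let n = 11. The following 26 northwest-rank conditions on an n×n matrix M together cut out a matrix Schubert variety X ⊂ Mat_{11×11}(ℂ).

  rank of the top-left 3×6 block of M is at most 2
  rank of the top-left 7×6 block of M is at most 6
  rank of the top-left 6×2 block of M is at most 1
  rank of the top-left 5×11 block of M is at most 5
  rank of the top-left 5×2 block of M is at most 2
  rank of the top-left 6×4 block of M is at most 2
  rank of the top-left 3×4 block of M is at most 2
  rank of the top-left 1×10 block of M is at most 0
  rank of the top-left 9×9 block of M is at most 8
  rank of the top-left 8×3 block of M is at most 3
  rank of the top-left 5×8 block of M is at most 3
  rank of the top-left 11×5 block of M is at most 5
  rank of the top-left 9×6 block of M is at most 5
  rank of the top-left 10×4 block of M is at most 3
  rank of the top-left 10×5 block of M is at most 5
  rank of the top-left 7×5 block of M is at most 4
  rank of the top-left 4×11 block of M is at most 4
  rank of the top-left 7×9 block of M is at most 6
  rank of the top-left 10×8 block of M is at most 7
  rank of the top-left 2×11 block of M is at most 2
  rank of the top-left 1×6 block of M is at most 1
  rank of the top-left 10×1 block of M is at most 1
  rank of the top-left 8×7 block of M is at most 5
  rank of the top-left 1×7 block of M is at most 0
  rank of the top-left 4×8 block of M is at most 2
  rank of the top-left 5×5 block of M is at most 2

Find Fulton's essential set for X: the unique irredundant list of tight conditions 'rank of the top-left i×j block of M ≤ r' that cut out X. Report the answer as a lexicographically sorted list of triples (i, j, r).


Recovering R(i,j) via the rank-extension bound from the 26 conditions:

  row 1: 0  0  0  0  0  0  0  0  0  0  1
  row 2: 1  1  1  1  1  1  1  1  1  1  2
  row 3: 1  1  2  2  2  2  2  2  2  2  3
  row 4: 1  1  2  2  2  2  2  2  3  3  4
  row 5: 1  1  2  2  2  3  3  3  4  4  5
  row 6: 1  1  2  2  3  4  4  4  5  5  6
  row 7: 1  2  3  3  4  5  5  5  6  6  7
  row 8: 1  2  3  3  4  5  5  6  7  7  8
  row 9: 1  2  3  3  4  5  6  7  8  8  9
  row 10: 1  2  3  3  4  5  6  7  8  9  10
  row 11: 1  2  3  4  5  6  7  8  9  10  11

hence w(1..11) = (11, 1, 3, 9, 6, 5, 2, 8, 7, 10, 4).

Fulton essential set (7 of the 26 Rothe cells):

[(1, 10, 0), (4, 8, 2), (5, 5, 2), (6, 2, 1), (6, 4, 2), (8, 7, 5), (10, 4, 3)]


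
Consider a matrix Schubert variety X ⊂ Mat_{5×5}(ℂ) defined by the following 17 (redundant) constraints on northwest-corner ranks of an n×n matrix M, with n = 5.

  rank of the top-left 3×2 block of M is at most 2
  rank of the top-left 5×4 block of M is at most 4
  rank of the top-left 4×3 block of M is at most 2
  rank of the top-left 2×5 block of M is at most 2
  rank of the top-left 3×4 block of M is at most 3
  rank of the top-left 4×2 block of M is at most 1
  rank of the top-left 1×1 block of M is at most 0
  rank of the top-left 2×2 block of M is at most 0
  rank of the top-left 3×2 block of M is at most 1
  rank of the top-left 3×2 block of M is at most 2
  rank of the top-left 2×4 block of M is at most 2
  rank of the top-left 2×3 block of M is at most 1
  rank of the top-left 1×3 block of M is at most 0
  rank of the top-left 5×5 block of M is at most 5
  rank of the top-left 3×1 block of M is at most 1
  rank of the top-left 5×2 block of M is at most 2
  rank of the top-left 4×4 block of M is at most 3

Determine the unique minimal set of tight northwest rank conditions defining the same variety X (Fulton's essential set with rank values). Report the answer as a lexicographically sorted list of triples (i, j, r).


Recovering R(i,j) via the rank-extension bound from the 17 conditions:

  R[1]: 0  0  0  1  1
  R[2]: 0  0  1  2  2
  R[3]: 1  1  2  3  3
  R[4]: 1  1  2  3  4
  R[5]: 1  2  3  4  5

second differences of R give the permutation w = (4, 3, 1, 5, 2).

ℓ(w)=6; the 3 essential cells (i,j,r):

[(1, 3, 0), (2, 2, 0), (4, 2, 1)]
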